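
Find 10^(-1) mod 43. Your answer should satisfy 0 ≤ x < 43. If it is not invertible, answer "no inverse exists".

13

Apply the Euclidean algorithm to 43 and 10:
43 = 4*10 + 3
10 = 3*3 + 1
3 = 3*1 + 0
gcd = 1, so the inverse exists. Back-substitute:
1 = 10 − 3·3
1 = −3·43 + 13·10
So 10·13 ≡ 1 (mod 43).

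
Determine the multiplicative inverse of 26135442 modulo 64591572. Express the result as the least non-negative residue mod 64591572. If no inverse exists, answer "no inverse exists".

no inverse exists

Compute gcd(26135442, 64591572):
64591572 = 2×26135442 + 12320688
26135442 = 2×12320688 + 1494066
12320688 = 8×1494066 + 368160
1494066 = 4×368160 + 21426
368160 = 17×21426 + 3918
21426 = 5×3918 + 1836
3918 = 2×1836 + 246
1836 = 7×246 + 114
246 = 2×114 + 18
114 = 6×18 + 6
18 = 3×6 + 0
The gcd is 6, not 1, hence no inverse exists.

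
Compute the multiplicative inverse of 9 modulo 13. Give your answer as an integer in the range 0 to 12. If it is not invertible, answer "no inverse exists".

3

Extended Euclidean algorithm:
13 = 1*9 + 4
9 = 2*4 + 1
4 = 4*1 + 0
gcd = 1, so the inverse exists. Back-substitute:
1 = 9 − 2·4
1 = −2·13 + 3·9
So 9·3 ≡ 1 (mod 13).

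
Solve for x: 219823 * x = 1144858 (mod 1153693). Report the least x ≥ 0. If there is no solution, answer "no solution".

First find gcd(219823, 1153693):
1153693 = 5·219823 + 54578
219823 = 4·54578 + 1511
54578 = 36·1511 + 182
1511 = 8·182 + 55
182 = 3·55 + 17
55 = 3·17 + 4
17 = 4·4 + 1
4 = 4·1 + 0
gcd = 1, so a unique solution mod 1153693 exists.
Back-substitute for the Bézout coefficients:
1 = 17 − 4·4
1 = −4·55 + 13·17
1 = 13·182 − 43·55
1 = −43·1511 + 357·182
1 = 357·54578 − 12895·1511
1 = −12895·219823 + 51937·54578
1 = 51937·1153693 − 272580·219823
So 219823·(-272580) ≡ 1 (mod 1153693), giving 219823⁻¹ ≡ 881113.
x ≡ 219823⁻¹·1144858 ≡ 881113·1144858 ≡ 487009 (mod 1153693).

487009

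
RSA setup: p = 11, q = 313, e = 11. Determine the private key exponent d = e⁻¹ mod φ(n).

φ(n) = (p−1)(q−1) = 10·312 = 3120.
Need d with 11·d ≡ 1 (mod 3120). Apply the extended Euclidean algorithm:
3120 = 283*11 + 7
11 = 1*7 + 4
7 = 1*4 + 3
4 = 1*3 + 1
3 = 3*1 + 0
Back-substitute:
1 = 4 − 3
1 = −7 + 2·4
1 = 2·11 − 3·7
1 = −3·3120 + 851·11
So 11·851 ≡ 1 (mod 3120), hence d = 851.

851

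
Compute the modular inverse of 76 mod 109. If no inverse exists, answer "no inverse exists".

Apply the Euclidean algorithm to 109 and 76:
109 = 1×76 + 33
76 = 2×33 + 10
33 = 3×10 + 3
10 = 3×3 + 1
3 = 3×1 + 0
The gcd is 1. Working backward:
1 = 10 − 3·3
1 = −3·33 + 10·10
1 = 10·76 − 23·33
1 = −23·109 + 33·76
So 76·33 ≡ 1 (mod 109).

33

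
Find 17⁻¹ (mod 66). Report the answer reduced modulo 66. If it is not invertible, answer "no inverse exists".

35

gcd(66, 17) by repeated division:
66 = 3·17 + 15
17 = 1·15 + 2
15 = 7·2 + 1
2 = 2·1 + 0
The gcd is 1. Working backward:
1 = 15 − 7·2
1 = −7·17 + 8·15
1 = 8·66 − 31·17
So 17·(-31) ≡ 1 (mod 66), and -31 ≡ 35 (mod 66).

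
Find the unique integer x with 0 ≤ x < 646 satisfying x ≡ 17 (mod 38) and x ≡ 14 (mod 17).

Write x = 17 + 38·k. Then 38·k ≡ 14 − 17 ≡ 14 (mod 17).
Need 38⁻¹ mod 17. Extended Euclid on (17, 4):
17 = 4·4 + 1
4 = 4·1 + 0
Back-substitute:
1 = 17 − 4·4
38⁻¹ ≡ 13 (mod 17), so k ≡ 13·14 ≡ 12 (mod 17).
x = 17 + 38·12 = 473.

473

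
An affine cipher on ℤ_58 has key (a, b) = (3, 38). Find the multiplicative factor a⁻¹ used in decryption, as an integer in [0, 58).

39

Extended Euclidean algorithm:
58 = 19×3 + 1
3 = 3×1 + 0
The gcd is 1. Working backward:
1 = 58 − 19·3
So 3·(-19) ≡ 1 (mod 58), and -19 ≡ 39 (mod 58).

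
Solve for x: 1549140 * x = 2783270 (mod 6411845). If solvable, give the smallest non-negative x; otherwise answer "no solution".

299953

First find gcd(1549140, 6411845):
6411845 = 4×1549140 + 215285
1549140 = 7×215285 + 42145
215285 = 5×42145 + 4560
42145 = 9×4560 + 1105
4560 = 4×1105 + 140
1105 = 7×140 + 125
140 = 1×125 + 15
125 = 8×15 + 5
15 = 3×5 + 0
gcd = 5 and 5 | 2783270, so solutions exist. Divide through by 5: 309828x ≡ 556654 (mod 1282369).
Now find 309828⁻¹ mod 1282369:
1282369 = 4×309828 + 43057
309828 = 7×43057 + 8429
43057 = 5×8429 + 912
8429 = 9×912 + 221
912 = 4×221 + 28
221 = 7×28 + 25
28 = 1×25 + 3
25 = 8×3 + 1
3 = 3×1 + 0
Back-substitute:
1 = 25 − 8·3
1 = −8·28 + 9·25
1 = 9·221 − 71·28
1 = −71·912 + 293·221
1 = 293·8429 − 2708·912
1 = −2708·43057 + 13833·8429
1 = 13833·309828 − 99539·43057
1 = −99539·1282369 + 411989·309828
So 309828⁻¹ ≡ 411989 (mod 1282369).
Then x ≡ 411989·556654 ≡ 299953 (mod 1282369); the smallest non-negative solution is x = 299953.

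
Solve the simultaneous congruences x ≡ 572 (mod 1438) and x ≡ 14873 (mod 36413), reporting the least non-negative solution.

Write x = 572 + 1438·k. Then 1438·k ≡ 14873 − 572 ≡ 14301 (mod 36413).
Need 1438⁻¹ mod 36413. Extended Euclid on (36413, 1438):
36413 = 25×1438 + 463
1438 = 3×463 + 49
463 = 9×49 + 22
49 = 2×22 + 5
22 = 4×5 + 2
5 = 2×2 + 1
2 = 2×1 + 0
Back-substitute:
1 = 5 − 2·2
1 = −2·22 + 9·5
1 = 9·49 − 20·22
1 = −20·463 + 189·49
1 = 189·1438 − 587·463
1 = −587·36413 + 14864·1438
1438⁻¹ ≡ 14864 (mod 36413), so k ≡ 14864·14301 ≡ 27383 (mod 36413).
x = 572 + 1438·27383 = 39377326.

39377326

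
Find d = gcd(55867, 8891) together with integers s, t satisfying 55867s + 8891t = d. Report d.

Euclidean algorithm:
55867 = 6×8891 + 2521
8891 = 3×2521 + 1328
2521 = 1×1328 + 1193
1328 = 1×1193 + 135
1193 = 8×135 + 113
135 = 1×113 + 22
113 = 5×22 + 3
22 = 7×3 + 1
3 = 3×1 + 0
gcd(55867, 8891) = 1.
Back-substituting:
1 = 22 − 7·3
1 = −7·113 + 36·22
1 = 36·135 − 43·113
1 = −43·1193 + 380·135
1 = 380·1328 − 423·1193
1 = −423·2521 + 803·1328
1 = 803·8891 − 2832·2521
1 = −2832·55867 + 17795·8891
So 1 = (-2832)·55867 + (17795)·8891.

1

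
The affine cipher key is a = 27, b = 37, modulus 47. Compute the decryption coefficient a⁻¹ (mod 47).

7

Extended Euclidean algorithm:
47 = 1·27 + 20
27 = 1·20 + 7
20 = 2·7 + 6
7 = 1·6 + 1
6 = 6·1 + 0
gcd = 1, so the inverse exists. Back-substitute:
1 = 7 − 6
1 = −20 + 3·7
1 = 3·27 − 4·20
1 = −4·47 + 7·27
So 27·7 ≡ 1 (mod 47).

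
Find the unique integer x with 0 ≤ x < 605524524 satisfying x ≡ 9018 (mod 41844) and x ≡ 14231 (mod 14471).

Write x = 9018 + 41844·k. Then 41844·k ≡ 14231 − 9018 ≡ 5213 (mod 14471).
Need 41844⁻¹ mod 14471. Extended Euclid on (14471, 12902):
14471 = 1×12902 + 1569
12902 = 8×1569 + 350
1569 = 4×350 + 169
350 = 2×169 + 12
169 = 14×12 + 1
12 = 12×1 + 0
Back-substitute:
1 = 169 − 14·12
1 = −14·350 + 29·169
1 = 29·1569 − 130·350
1 = −130·12902 + 1069·1569
1 = 1069·14471 − 1199·12902
41844⁻¹ ≡ 13272 (mod 14471), so k ≡ 13272·5213 ≡ 1085 (mod 14471).
x = 9018 + 41844·1085 = 45409758.

45409758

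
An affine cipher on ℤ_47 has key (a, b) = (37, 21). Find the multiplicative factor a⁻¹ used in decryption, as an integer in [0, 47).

gcd(47, 37) by repeated division:
47 = 1·37 + 10
37 = 3·10 + 7
10 = 1·7 + 3
7 = 2·3 + 1
3 = 3·1 + 0
The gcd is 1. Working backward:
1 = 7 − 2·3
1 = −2·10 + 3·7
1 = 3·37 − 11·10
1 = −11·47 + 14·37
So 37·14 ≡ 1 (mod 47).

14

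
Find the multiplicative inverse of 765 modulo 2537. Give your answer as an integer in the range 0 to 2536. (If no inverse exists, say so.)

2212

Run Euclid on (2537, 765):
2537 = 3·765 + 242
765 = 3·242 + 39
242 = 6·39 + 8
39 = 4·8 + 7
8 = 1·7 + 1
7 = 7·1 + 0
Since gcd(765, 2537) = 1, back-substitute to write 1 as a combination:
1 = 8 − 7
1 = −39 + 5·8
1 = 5·242 − 31·39
1 = −31·765 + 98·242
1 = 98·2537 − 325·765
So 765·(-325) ≡ 1 (mod 2537), and -325 ≡ 2212 (mod 2537).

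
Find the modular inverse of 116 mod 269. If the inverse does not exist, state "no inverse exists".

Extended Euclidean algorithm:
269 = 2*116 + 37
116 = 3*37 + 5
37 = 7*5 + 2
5 = 2*2 + 1
2 = 2*1 + 0
gcd = 1, so the inverse exists. Back-substitute:
1 = 5 − 2·2
1 = −2·37 + 15·5
1 = 15·116 − 47·37
1 = −47·269 + 109·116
So 116·109 ≡ 1 (mod 269).

109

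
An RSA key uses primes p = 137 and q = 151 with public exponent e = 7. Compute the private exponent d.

8743

φ(n) = (p−1)(q−1) = 136·150 = 20400.
Need d with 7·d ≡ 1 (mod 20400). Apply the extended Euclidean algorithm:
20400 = 2914×7 + 2
7 = 3×2 + 1
2 = 2×1 + 0
Back-substitute:
1 = 7 − 3·2
1 = −3·20400 + 8743·7
So 7·8743 ≡ 1 (mod 20400), hence d = 8743.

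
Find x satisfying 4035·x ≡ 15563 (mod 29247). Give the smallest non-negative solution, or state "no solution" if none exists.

no solution

gcd(4035, 29247):
29247 = 7*4035 + 1002
4035 = 4*1002 + 27
1002 = 37*27 + 3
27 = 9*3 + 0
gcd = 3, but 3 ∤ 15563, so the congruence has no solution.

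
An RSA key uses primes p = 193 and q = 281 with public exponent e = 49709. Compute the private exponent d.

φ(n) = (p−1)(q−1) = 192·280 = 53760.
Need d with 49709·d ≡ 1 (mod 53760). Apply the extended Euclidean algorithm:
53760 = 1×49709 + 4051
49709 = 12×4051 + 1097
4051 = 3×1097 + 760
1097 = 1×760 + 337
760 = 2×337 + 86
337 = 3×86 + 79
86 = 1×79 + 7
79 = 11×7 + 2
7 = 3×2 + 1
2 = 2×1 + 0
Back-substitute:
1 = 7 − 3·2
1 = −3·79 + 34·7
1 = 34·86 − 37·79
1 = −37·337 + 145·86
1 = 145·760 − 327·337
1 = −327·1097 + 472·760
1 = 472·4051 − 1743·1097
1 = −1743·49709 + 21388·4051
1 = 21388·53760 − 23131·49709
So 49709·(-23131) ≡ 1 (mod 53760), hence d ≡ -23131 ≡ 30629 (mod 53760).

30629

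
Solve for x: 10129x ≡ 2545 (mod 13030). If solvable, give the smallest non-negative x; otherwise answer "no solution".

First find gcd(10129, 13030):
13030 = 1×10129 + 2901
10129 = 3×2901 + 1426
2901 = 2×1426 + 49
1426 = 29×49 + 5
49 = 9×5 + 4
5 = 1×4 + 1
4 = 4×1 + 0
gcd = 1, so a unique solution mod 13030 exists.
Back-substitute for the Bézout coefficients:
1 = 5 − 4
1 = −49 + 10·5
1 = 10·1426 − 291·49
1 = −291·2901 + 592·1426
1 = 592·10129 − 2067·2901
1 = −2067·13030 + 2659·10129
So 10129·(2659) ≡ 1 (mod 13030), giving 10129⁻¹ ≡ 2659.
x ≡ 10129⁻¹·2545 ≡ 2659·2545 ≡ 4585 (mod 13030).

4585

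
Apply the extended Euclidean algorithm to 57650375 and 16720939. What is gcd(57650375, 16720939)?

Euclidean algorithm:
57650375 = 3·16720939 + 7487558
16720939 = 2·7487558 + 1745823
7487558 = 4·1745823 + 504266
1745823 = 3·504266 + 233025
504266 = 2·233025 + 38216
233025 = 6·38216 + 3729
38216 = 10·3729 + 926
3729 = 4·926 + 25
926 = 37·25 + 1
25 = 25·1 + 0
gcd(57650375, 16720939) = 1.
Express as a combination:
1 = 926 − 37·25
1 = −37·3729 + 149·926
1 = 149·38216 − 1527·3729
1 = −1527·233025 + 9311·38216
1 = 9311·504266 − 20149·233025
1 = −20149·1745823 + 69758·504266
1 = 69758·7487558 − 299181·1745823
1 = −299181·16720939 + 668120·7487558
1 = 668120·57650375 − 2303541·16720939
So 1 = (668120)·57650375 + (-2303541)·16720939.

1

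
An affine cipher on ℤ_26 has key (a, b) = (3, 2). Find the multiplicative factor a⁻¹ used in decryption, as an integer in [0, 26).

Apply the Euclidean algorithm to 26 and 3:
26 = 8·3 + 2
3 = 1·2 + 1
2 = 2·1 + 0
The gcd is 1. Working backward:
1 = 3 − 2
1 = −26 + 9·3
So 3·9 ≡ 1 (mod 26).

9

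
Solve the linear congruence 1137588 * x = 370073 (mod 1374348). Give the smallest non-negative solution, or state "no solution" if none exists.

no solution

gcd(1137588, 1374348):
1374348 = 1·1137588 + 236760
1137588 = 4·236760 + 190548
236760 = 1·190548 + 46212
190548 = 4·46212 + 5700
46212 = 8·5700 + 612
5700 = 9·612 + 192
612 = 3·192 + 36
192 = 5·36 + 12
36 = 3·12 + 0
gcd = 12, but 12 ∤ 370073, so the congruence has no solution.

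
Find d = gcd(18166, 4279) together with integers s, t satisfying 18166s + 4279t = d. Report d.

Apply Euclid's algorithm to 18166 and 4279:
18166 = 4*4279 + 1050
4279 = 4*1050 + 79
1050 = 13*79 + 23
79 = 3*23 + 10
23 = 2*10 + 3
10 = 3*3 + 1
3 = 3*1 + 0
gcd(18166, 4279) = 1.
Back-substituting:
1 = 10 − 3·3
1 = −3·23 + 7·10
1 = 7·79 − 24·23
1 = −24·1050 + 319·79
1 = 319·4279 − 1300·1050
1 = −1300·18166 + 5519·4279
So 1 = (-1300)·18166 + (5519)·4279.

1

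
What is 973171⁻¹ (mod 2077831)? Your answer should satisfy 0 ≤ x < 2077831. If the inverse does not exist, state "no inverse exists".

684430

Apply the Euclidean algorithm to 2077831 and 973171:
2077831 = 2×973171 + 131489
973171 = 7×131489 + 52748
131489 = 2×52748 + 25993
52748 = 2×25993 + 762
25993 = 34×762 + 85
762 = 8×85 + 82
85 = 1×82 + 3
82 = 27×3 + 1
3 = 3×1 + 0
Since gcd(973171, 2077831) = 1, back-substitute to write 1 as a combination:
1 = 82 − 27·3
1 = −27·85 + 28·82
1 = 28·762 − 251·85
1 = −251·25993 + 8562·762
1 = 8562·52748 − 17375·25993
1 = −17375·131489 + 43312·52748
1 = 43312·973171 − 320559·131489
1 = −320559·2077831 + 684430·973171
So 973171·684430 ≡ 1 (mod 2077831).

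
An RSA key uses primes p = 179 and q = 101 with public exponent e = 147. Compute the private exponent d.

13683

φ(n) = (p−1)(q−1) = 178·100 = 17800.
Need d with 147·d ≡ 1 (mod 17800). Apply the extended Euclidean algorithm:
17800 = 121*147 + 13
147 = 11*13 + 4
13 = 3*4 + 1
4 = 4*1 + 0
Back-substitute:
1 = 13 − 3·4
1 = −3·147 + 34·13
1 = 34·17800 − 4117·147
So 147·(-4117) ≡ 1 (mod 17800), hence d ≡ -4117 ≡ 13683 (mod 17800).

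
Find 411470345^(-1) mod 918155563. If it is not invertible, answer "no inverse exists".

no inverse exists

Compute gcd(411470345, 918155563):
918155563 = 2·411470345 + 95214873
411470345 = 4·95214873 + 30610853
95214873 = 3·30610853 + 3382314
30610853 = 9·3382314 + 170027
3382314 = 19·170027 + 151801
170027 = 1·151801 + 18226
151801 = 8·18226 + 5993
18226 = 3·5993 + 247
5993 = 24·247 + 65
247 = 3·65 + 52
65 = 1·52 + 13
52 = 4·13 + 0
The gcd is 13, not 1, hence no inverse exists.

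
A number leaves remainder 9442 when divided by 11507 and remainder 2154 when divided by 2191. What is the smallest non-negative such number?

Write x = 9442 + 11507·k. Then 11507·k ≡ 2154 − 9442 ≡ 1476 (mod 2191).
Need 11507⁻¹ mod 2191. Extended Euclid on (2191, 552):
2191 = 3*552 + 535
552 = 1*535 + 17
535 = 31*17 + 8
17 = 2*8 + 1
8 = 8*1 + 0
Back-substitute:
1 = 17 − 2·8
1 = −2·535 + 63·17
1 = 63·552 − 65·535
1 = −65·2191 + 258·552
11507⁻¹ ≡ 258 (mod 2191), so k ≡ 258·1476 ≡ 1765 (mod 2191).
x = 9442 + 11507·1765 = 20319297.

20319297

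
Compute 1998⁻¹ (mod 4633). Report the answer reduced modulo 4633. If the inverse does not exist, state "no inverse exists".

Apply the Euclidean algorithm to 4633 and 1998:
4633 = 2*1998 + 637
1998 = 3*637 + 87
637 = 7*87 + 28
87 = 3*28 + 3
28 = 9*3 + 1
3 = 3*1 + 0
gcd = 1, so the inverse exists. Back-substitute:
1 = 28 − 9·3
1 = −9·87 + 28·28
1 = 28·637 − 205·87
1 = −205·1998 + 643·637
1 = 643·4633 − 1491·1998
So 1998·(-1491) ≡ 1 (mod 4633), and -1491 ≡ 3142 (mod 4633).

3142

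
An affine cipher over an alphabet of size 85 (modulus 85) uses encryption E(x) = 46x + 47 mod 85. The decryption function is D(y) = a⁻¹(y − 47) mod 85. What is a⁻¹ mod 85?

Run Euclid on (85, 46):
85 = 1·46 + 39
46 = 1·39 + 7
39 = 5·7 + 4
7 = 1·4 + 3
4 = 1·3 + 1
3 = 3·1 + 0
gcd = 1, so the inverse exists. Back-substitute:
1 = 4 − 3
1 = −7 + 2·4
1 = 2·39 − 11·7
1 = −11·46 + 13·39
1 = 13·85 − 24·46
Hence 46⁻¹ ≡ -24 ≡ 61 (mod 85).

61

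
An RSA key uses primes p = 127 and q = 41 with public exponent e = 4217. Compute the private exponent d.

1433

φ(n) = (p−1)(q−1) = 126·40 = 5040.
Need d with 4217·d ≡ 1 (mod 5040). Apply the extended Euclidean algorithm:
5040 = 1·4217 + 823
4217 = 5·823 + 102
823 = 8·102 + 7
102 = 14·7 + 4
7 = 1·4 + 3
4 = 1·3 + 1
3 = 3·1 + 0
Back-substitute:
1 = 4 − 3
1 = −7 + 2·4
1 = 2·102 − 29·7
1 = −29·823 + 234·102
1 = 234·4217 − 1199·823
1 = −1199·5040 + 1433·4217
So 4217·1433 ≡ 1 (mod 5040), hence d = 1433.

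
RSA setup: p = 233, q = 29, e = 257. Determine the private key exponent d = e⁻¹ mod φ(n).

φ(n) = (p−1)(q−1) = 232·28 = 6496.
Need d with 257·d ≡ 1 (mod 6496). Apply the extended Euclidean algorithm:
6496 = 25*257 + 71
257 = 3*71 + 44
71 = 1*44 + 27
44 = 1*27 + 17
27 = 1*17 + 10
17 = 1*10 + 7
10 = 1*7 + 3
7 = 2*3 + 1
3 = 3*1 + 0
Back-substitute:
1 = 7 − 2·3
1 = −2·10 + 3·7
1 = 3·17 − 5·10
1 = −5·27 + 8·17
1 = 8·44 − 13·27
1 = −13·71 + 21·44
1 = 21·257 − 76·71
1 = −76·6496 + 1921·257
So 257·1921 ≡ 1 (mod 6496), hence d = 1921.

1921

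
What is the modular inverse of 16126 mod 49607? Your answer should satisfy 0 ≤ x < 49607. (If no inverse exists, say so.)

1332

Apply the Euclidean algorithm to 49607 and 16126:
49607 = 3×16126 + 1229
16126 = 13×1229 + 149
1229 = 8×149 + 37
149 = 4×37 + 1
37 = 37×1 + 0
gcd = 1, so the inverse exists. Back-substitute:
1 = 149 − 4·37
1 = −4·1229 + 33·149
1 = 33·16126 − 433·1229
1 = −433·49607 + 1332·16126
So 16126·1332 ≡ 1 (mod 49607).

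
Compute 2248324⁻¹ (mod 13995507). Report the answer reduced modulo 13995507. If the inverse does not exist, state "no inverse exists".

10586953

Apply the Euclidean algorithm to 13995507 and 2248324:
13995507 = 6*2248324 + 505563
2248324 = 4*505563 + 226072
505563 = 2*226072 + 53419
226072 = 4*53419 + 12396
53419 = 4*12396 + 3835
12396 = 3*3835 + 891
3835 = 4*891 + 271
891 = 3*271 + 78
271 = 3*78 + 37
78 = 2*37 + 4
37 = 9*4 + 1
4 = 4*1 + 0
The gcd is 1. Working backward:
1 = 37 − 9·4
1 = −9·78 + 19·37
1 = 19·271 − 66·78
1 = −66·891 + 217·271
1 = 217·3835 − 934·891
1 = −934·12396 + 3019·3835
1 = 3019·53419 − 13010·12396
1 = −13010·226072 + 55059·53419
1 = 55059·505563 − 123128·226072
1 = −123128·2248324 + 547571·505563
1 = 547571·13995507 − 3408554·2248324
Hence 2248324⁻¹ ≡ -3408554 ≡ 10586953 (mod 13995507).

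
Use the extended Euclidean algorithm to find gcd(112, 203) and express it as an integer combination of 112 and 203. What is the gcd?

Apply Euclid's algorithm to 203 and 112:
203 = 1*112 + 91
112 = 1*91 + 21
91 = 4*21 + 7
21 = 3*7 + 0
gcd(112, 203) = 7.
Working backward:
7 = 91 − 4·21
7 = −4·112 + 5·91
7 = 5·203 − 9·112
So 7 = (5)·203 + (-9)·112.

7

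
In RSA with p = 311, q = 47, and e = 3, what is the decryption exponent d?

9507

φ(n) = (p−1)(q−1) = 310·46 = 14260.
Need d with 3·d ≡ 1 (mod 14260). Apply the extended Euclidean algorithm:
14260 = 4753×3 + 1
3 = 3×1 + 0
Back-substitute:
1 = 14260 − 4753·3
So 3·(-4753) ≡ 1 (mod 14260), hence d ≡ -4753 ≡ 9507 (mod 14260).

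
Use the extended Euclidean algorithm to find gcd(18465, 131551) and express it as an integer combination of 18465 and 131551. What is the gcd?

Repeated division:
131551 = 7*18465 + 2296
18465 = 8*2296 + 97
2296 = 23*97 + 65
97 = 1*65 + 32
65 = 2*32 + 1
32 = 32*1 + 0
gcd(18465, 131551) = 1.
Express as a combination:
1 = 65 − 2·32
1 = −2·97 + 3·65
1 = 3·2296 − 71·97
1 = −71·18465 + 571·2296
1 = 571·131551 − 4068·18465
So 1 = (571)·131551 + (-4068)·18465.

1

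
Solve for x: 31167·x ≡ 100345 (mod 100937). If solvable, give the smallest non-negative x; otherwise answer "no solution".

11131

First find gcd(31167, 100937):
100937 = 3*31167 + 7436
31167 = 4*7436 + 1423
7436 = 5*1423 + 321
1423 = 4*321 + 139
321 = 2*139 + 43
139 = 3*43 + 10
43 = 4*10 + 3
10 = 3*3 + 1
3 = 3*1 + 0
gcd = 1, so a unique solution mod 100937 exists.
Back-substitute for the Bézout coefficients:
1 = 10 − 3·3
1 = −3·43 + 13·10
1 = 13·139 − 42·43
1 = −42·321 + 97·139
1 = 97·1423 − 430·321
1 = −430·7436 + 2247·1423
1 = 2247·31167 − 9418·7436
1 = −9418·100937 + 30501·31167
So 31167·(30501) ≡ 1 (mod 100937), giving 31167⁻¹ ≡ 30501.
x ≡ 31167⁻¹·100345 ≡ 30501·100345 ≡ 11131 (mod 100937).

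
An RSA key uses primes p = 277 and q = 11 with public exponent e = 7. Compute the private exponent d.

φ(n) = (p−1)(q−1) = 276·10 = 2760.
Need d with 7·d ≡ 1 (mod 2760). Apply the extended Euclidean algorithm:
2760 = 394×7 + 2
7 = 3×2 + 1
2 = 2×1 + 0
Back-substitute:
1 = 7 − 3·2
1 = −3·2760 + 1183·7
So 7·1183 ≡ 1 (mod 2760), hence d = 1183.

1183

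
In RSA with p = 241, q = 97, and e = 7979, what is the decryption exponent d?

φ(n) = (p−1)(q−1) = 240·96 = 23040.
Need d with 7979·d ≡ 1 (mod 23040). Apply the extended Euclidean algorithm:
23040 = 2*7979 + 7082
7979 = 1*7082 + 897
7082 = 7*897 + 803
897 = 1*803 + 94
803 = 8*94 + 51
94 = 1*51 + 43
51 = 1*43 + 8
43 = 5*8 + 3
8 = 2*3 + 2
3 = 1*2 + 1
2 = 2*1 + 0
Back-substitute:
1 = 3 − 2
1 = −8 + 3·3
1 = 3·43 − 16·8
1 = −16·51 + 19·43
1 = 19·94 − 35·51
1 = −35·803 + 299·94
1 = 299·897 − 334·803
1 = −334·7082 + 2637·897
1 = 2637·7979 − 2971·7082
1 = −2971·23040 + 8579·7979
So 7979·8579 ≡ 1 (mod 23040), hence d = 8579.

8579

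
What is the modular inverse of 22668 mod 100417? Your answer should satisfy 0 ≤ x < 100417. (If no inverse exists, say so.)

Extended Euclidean algorithm:
100417 = 4*22668 + 9745
22668 = 2*9745 + 3178
9745 = 3*3178 + 211
3178 = 15*211 + 13
211 = 16*13 + 3
13 = 4*3 + 1
3 = 3*1 + 0
The gcd is 1. Working backward:
1 = 13 − 4·3
1 = −4·211 + 65·13
1 = 65·3178 − 979·211
1 = −979·9745 + 3002·3178
1 = 3002·22668 − 6983·9745
1 = −6983·100417 + 30934·22668
So 22668·30934 ≡ 1 (mod 100417).

30934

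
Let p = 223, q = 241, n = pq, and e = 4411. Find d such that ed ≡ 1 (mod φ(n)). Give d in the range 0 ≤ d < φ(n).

φ(n) = (p−1)(q−1) = 222·240 = 53280.
Need d with 4411·d ≡ 1 (mod 53280). Apply the extended Euclidean algorithm:
53280 = 12*4411 + 348
4411 = 12*348 + 235
348 = 1*235 + 113
235 = 2*113 + 9
113 = 12*9 + 5
9 = 1*5 + 4
5 = 1*4 + 1
4 = 4*1 + 0
Back-substitute:
1 = 5 − 4
1 = −9 + 2·5
1 = 2·113 − 25·9
1 = −25·235 + 52·113
1 = 52·348 − 77·235
1 = −77·4411 + 976·348
1 = 976·53280 − 11789·4411
So 4411·(-11789) ≡ 1 (mod 53280), hence d ≡ -11789 ≡ 41491 (mod 53280).

41491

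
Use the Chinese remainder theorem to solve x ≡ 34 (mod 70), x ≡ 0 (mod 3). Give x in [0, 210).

174

Write x = 34 + 70·k. Then 70·k ≡ 0 − 34 ≡ 2 (mod 3).
Need 70⁻¹ mod 3. Extended Euclid on (3, 1):
3 = 3×1 + 0
70⁻¹ ≡ 1 (mod 3), so k ≡ 1·2 ≡ 2 (mod 3).
x = 34 + 70·2 = 174.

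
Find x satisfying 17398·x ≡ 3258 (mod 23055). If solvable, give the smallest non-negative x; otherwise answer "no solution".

4026

First find gcd(17398, 23055):
23055 = 1·17398 + 5657
17398 = 3·5657 + 427
5657 = 13·427 + 106
427 = 4·106 + 3
106 = 35·3 + 1
3 = 3·1 + 0
gcd = 1, so a unique solution mod 23055 exists.
Back-substitute for the Bézout coefficients:
1 = 106 − 35·3
1 = −35·427 + 141·106
1 = 141·5657 − 1868·427
1 = −1868·17398 + 5745·5657
1 = 5745·23055 − 7613·17398
So 17398·(-7613) ≡ 1 (mod 23055), giving 17398⁻¹ ≡ 15442.
x ≡ 17398⁻¹·3258 ≡ 15442·3258 ≡ 4026 (mod 23055).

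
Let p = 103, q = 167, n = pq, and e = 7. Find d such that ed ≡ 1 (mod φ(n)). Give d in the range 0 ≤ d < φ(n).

2419

φ(n) = (p−1)(q−1) = 102·166 = 16932.
Need d with 7·d ≡ 1 (mod 16932). Apply the extended Euclidean algorithm:
16932 = 2418×7 + 6
7 = 1×6 + 1
6 = 6×1 + 0
Back-substitute:
1 = 7 − 6
1 = −16932 + 2419·7
So 7·2419 ≡ 1 (mod 16932), hence d = 2419.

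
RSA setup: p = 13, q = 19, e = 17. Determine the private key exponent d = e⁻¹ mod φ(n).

89

φ(n) = (p−1)(q−1) = 12·18 = 216.
Need d with 17·d ≡ 1 (mod 216). Apply the extended Euclidean algorithm:
216 = 12*17 + 12
17 = 1*12 + 5
12 = 2*5 + 2
5 = 2*2 + 1
2 = 2*1 + 0
Back-substitute:
1 = 5 − 2·2
1 = −2·12 + 5·5
1 = 5·17 − 7·12
1 = −7·216 + 89·17
So 17·89 ≡ 1 (mod 216), hence d = 89.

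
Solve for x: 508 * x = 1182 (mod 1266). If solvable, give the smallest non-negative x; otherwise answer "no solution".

First find gcd(508, 1266):
1266 = 2×508 + 250
508 = 2×250 + 8
250 = 31×8 + 2
8 = 4×2 + 0
gcd = 2 and 2 | 1182, so solutions exist. Divide through by 2: 254x ≡ 591 (mod 633).
Now find 254⁻¹ mod 633:
633 = 2*254 + 125
254 = 2*125 + 4
125 = 31*4 + 1
4 = 4*1 + 0
Back-substitute:
1 = 125 − 31·4
1 = −31·254 + 63·125
1 = 63·633 − 157·254
So 254·(-157) ≡ 1 (mod 633), i.e. 254⁻¹ ≡ 476.
Then x ≡ 476·591 ≡ 264 (mod 633); the smallest non-negative solution is x = 264.

264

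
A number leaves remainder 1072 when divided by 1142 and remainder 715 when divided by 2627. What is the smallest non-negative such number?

Write x = 1072 + 1142·k. Then 1142·k ≡ 715 − 1072 ≡ 2270 (mod 2627).
Need 1142⁻¹ mod 2627. Extended Euclid on (2627, 1142):
2627 = 2*1142 + 343
1142 = 3*343 + 113
343 = 3*113 + 4
113 = 28*4 + 1
4 = 4*1 + 0
Back-substitute:
1 = 113 − 28·4
1 = −28·343 + 85·113
1 = 85·1142 − 283·343
1 = −283·2627 + 651·1142
1142⁻¹ ≡ 651 (mod 2627), so k ≡ 651·2270 ≡ 1396 (mod 2627).
x = 1072 + 1142·1396 = 1595304.

1595304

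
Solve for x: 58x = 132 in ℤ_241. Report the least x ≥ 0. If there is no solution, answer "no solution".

First find gcd(58, 241):
241 = 4·58 + 9
58 = 6·9 + 4
9 = 2·4 + 1
4 = 4·1 + 0
gcd = 1, so a unique solution mod 241 exists.
Back-substitute for the Bézout coefficients:
1 = 9 − 2·4
1 = −2·58 + 13·9
1 = 13·241 − 54·58
So 58·(-54) ≡ 1 (mod 241), giving 58⁻¹ ≡ 187.
x ≡ 58⁻¹·132 ≡ 187·132 ≡ 102 (mod 241).

102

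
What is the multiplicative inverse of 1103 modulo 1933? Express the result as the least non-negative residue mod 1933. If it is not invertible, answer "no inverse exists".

878

Apply the Euclidean algorithm to 1933 and 1103:
1933 = 1×1103 + 830
1103 = 1×830 + 273
830 = 3×273 + 11
273 = 24×11 + 9
11 = 1×9 + 2
9 = 4×2 + 1
2 = 2×1 + 0
Since gcd(1103, 1933) = 1, back-substitute to write 1 as a combination:
1 = 9 − 4·2
1 = −4·11 + 5·9
1 = 5·273 − 124·11
1 = −124·830 + 377·273
1 = 377·1103 − 501·830
1 = −501·1933 + 878·1103
So 1103·878 ≡ 1 (mod 1933).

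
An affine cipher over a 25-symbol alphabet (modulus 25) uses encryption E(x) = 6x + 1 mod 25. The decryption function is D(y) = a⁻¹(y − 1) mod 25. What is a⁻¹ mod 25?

21

Run Euclid on (25, 6):
25 = 4*6 + 1
6 = 6*1 + 0
The gcd is 1. Working backward:
1 = 25 − 4·6
Thus 6·(-4) ≡ 1 (mod 25); reducing, -4 mod 25 = 21.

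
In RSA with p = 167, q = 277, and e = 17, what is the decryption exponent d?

φ(n) = (p−1)(q−1) = 166·276 = 45816.
Need d with 17·d ≡ 1 (mod 45816). Apply the extended Euclidean algorithm:
45816 = 2695×17 + 1
17 = 17×1 + 0
Back-substitute:
1 = 45816 − 2695·17
So 17·(-2695) ≡ 1 (mod 45816), hence d ≡ -2695 ≡ 43121 (mod 45816).

43121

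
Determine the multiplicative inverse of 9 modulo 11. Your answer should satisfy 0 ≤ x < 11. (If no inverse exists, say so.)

Run Euclid on (11, 9):
11 = 1*9 + 2
9 = 4*2 + 1
2 = 2*1 + 0
gcd = 1, so the inverse exists. Back-substitute:
1 = 9 − 4·2
1 = −4·11 + 5·9
So 9·5 ≡ 1 (mod 11).

5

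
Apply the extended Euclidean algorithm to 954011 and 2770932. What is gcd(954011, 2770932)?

Apply Euclid's algorithm to 2770932 and 954011:
2770932 = 2·954011 + 862910
954011 = 1·862910 + 91101
862910 = 9·91101 + 43001
91101 = 2·43001 + 5099
43001 = 8·5099 + 2209
5099 = 2·2209 + 681
2209 = 3·681 + 166
681 = 4·166 + 17
166 = 9·17 + 13
17 = 1·13 + 4
13 = 3·4 + 1
4 = 4·1 + 0
gcd(954011, 2770932) = 1.
Express as a combination:
1 = 13 − 3·4
1 = −3·17 + 4·13
1 = 4·166 − 39·17
1 = −39·681 + 160·166
1 = 160·2209 − 519·681
1 = −519·5099 + 1198·2209
1 = 1198·43001 − 10103·5099
1 = −10103·91101 + 21404·43001
1 = 21404·862910 − 202739·91101
1 = −202739·954011 + 224143·862910
1 = 224143·2770932 − 651025·954011
So 1 = (224143)·2770932 + (-651025)·954011.

1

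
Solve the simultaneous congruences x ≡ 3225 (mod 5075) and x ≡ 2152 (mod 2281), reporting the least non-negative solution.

Write x = 3225 + 5075·k. Then 5075·k ≡ 2152 − 3225 ≡ 1208 (mod 2281).
Need 5075⁻¹ mod 2281. Extended Euclid on (2281, 513):
2281 = 4*513 + 229
513 = 2*229 + 55
229 = 4*55 + 9
55 = 6*9 + 1
9 = 9*1 + 0
Back-substitute:
1 = 55 − 6·9
1 = −6·229 + 25·55
1 = 25·513 − 56·229
1 = −56·2281 + 249·513
5075⁻¹ ≡ 249 (mod 2281), so k ≡ 249·1208 ≡ 1981 (mod 2281).
x = 3225 + 5075·1981 = 10056800.

10056800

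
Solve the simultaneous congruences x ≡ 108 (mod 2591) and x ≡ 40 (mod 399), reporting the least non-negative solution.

277345

Write x = 108 + 2591·k. Then 2591·k ≡ 40 − 108 ≡ 331 (mod 399).
Need 2591⁻¹ mod 399. Extended Euclid on (399, 197):
399 = 2·197 + 5
197 = 39·5 + 2
5 = 2·2 + 1
2 = 2·1 + 0
Back-substitute:
1 = 5 − 2·2
1 = −2·197 + 79·5
1 = 79·399 − 160·197
2591⁻¹ ≡ 239 (mod 399), so k ≡ 239·331 ≡ 107 (mod 399).
x = 108 + 2591·107 = 277345.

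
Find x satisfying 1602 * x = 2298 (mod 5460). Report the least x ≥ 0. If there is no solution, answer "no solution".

First find gcd(1602, 5460):
5460 = 3×1602 + 654
1602 = 2×654 + 294
654 = 2×294 + 66
294 = 4×66 + 30
66 = 2×30 + 6
30 = 5×6 + 0
gcd = 6 and 6 | 2298, so solutions exist. Divide through by 6: 267x ≡ 383 (mod 910).
Now find 267⁻¹ mod 910:
910 = 3*267 + 109
267 = 2*109 + 49
109 = 2*49 + 11
49 = 4*11 + 5
11 = 2*5 + 1
5 = 5*1 + 0
Back-substitute:
1 = 11 − 2·5
1 = −2·49 + 9·11
1 = 9·109 − 20·49
1 = −20·267 + 49·109
1 = 49·910 − 167·267
So 267·(-167) ≡ 1 (mod 910), i.e. 267⁻¹ ≡ 743.
Then x ≡ 743·383 ≡ 649 (mod 910); the smallest non-negative solution is x = 649.

649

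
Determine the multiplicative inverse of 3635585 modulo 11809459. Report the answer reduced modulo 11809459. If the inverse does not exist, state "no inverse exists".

2838771

Run Euclid on (11809459, 3635585):
11809459 = 3×3635585 + 902704
3635585 = 4×902704 + 24769
902704 = 36×24769 + 11020
24769 = 2×11020 + 2729
11020 = 4×2729 + 104
2729 = 26×104 + 25
104 = 4×25 + 4
25 = 6×4 + 1
4 = 4×1 + 0
The gcd is 1. Working backward:
1 = 25 − 6·4
1 = −6·104 + 25·25
1 = 25·2729 − 656·104
1 = −656·11020 + 2649·2729
1 = 2649·24769 − 5954·11020
1 = −5954·902704 + 216993·24769
1 = 216993·3635585 − 873926·902704
1 = −873926·11809459 + 2838771·3635585
So 3635585·2838771 ≡ 1 (mod 11809459).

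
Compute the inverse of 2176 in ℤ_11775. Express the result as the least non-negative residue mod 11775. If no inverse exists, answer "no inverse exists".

Run Euclid on (11775, 2176):
11775 = 5·2176 + 895
2176 = 2·895 + 386
895 = 2·386 + 123
386 = 3·123 + 17
123 = 7·17 + 4
17 = 4·4 + 1
4 = 4·1 + 0
Since gcd(2176, 11775) = 1, back-substitute to write 1 as a combination:
1 = 17 − 4·4
1 = −4·123 + 29·17
1 = 29·386 − 91·123
1 = −91·895 + 211·386
1 = 211·2176 − 513·895
1 = −513·11775 + 2776·2176
So 2176·2776 ≡ 1 (mod 11775).

2776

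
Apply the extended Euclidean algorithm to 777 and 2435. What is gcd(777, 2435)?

Repeated division:
2435 = 3·777 + 104
777 = 7·104 + 49
104 = 2·49 + 6
49 = 8·6 + 1
6 = 6·1 + 0
gcd(777, 2435) = 1.
Express as a combination:
1 = 49 − 8·6
1 = −8·104 + 17·49
1 = 17·777 − 127·104
1 = −127·2435 + 398·777
So 1 = (-127)·2435 + (398)·777.

1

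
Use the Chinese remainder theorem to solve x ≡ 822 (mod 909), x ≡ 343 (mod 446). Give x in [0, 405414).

94449

Write x = 822 + 909·k. Then 909·k ≡ 343 − 822 ≡ 413 (mod 446).
Need 909⁻¹ mod 446. Extended Euclid on (446, 17):
446 = 26·17 + 4
17 = 4·4 + 1
4 = 4·1 + 0
Back-substitute:
1 = 17 − 4·4
1 = −4·446 + 105·17
909⁻¹ ≡ 105 (mod 446), so k ≡ 105·413 ≡ 103 (mod 446).
x = 822 + 909·103 = 94449.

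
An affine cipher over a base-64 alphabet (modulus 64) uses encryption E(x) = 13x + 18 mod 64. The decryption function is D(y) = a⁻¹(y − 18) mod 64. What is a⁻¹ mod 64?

5

gcd(64, 13) by repeated division:
64 = 4*13 + 12
13 = 1*12 + 1
12 = 12*1 + 0
gcd = 1, so the inverse exists. Back-substitute:
1 = 13 − 12
1 = −64 + 5·13
So 13·5 ≡ 1 (mod 64).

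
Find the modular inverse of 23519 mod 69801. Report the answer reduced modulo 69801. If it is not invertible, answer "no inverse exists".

Run Euclid on (69801, 23519):
69801 = 2*23519 + 22763
23519 = 1*22763 + 756
22763 = 30*756 + 83
756 = 9*83 + 9
83 = 9*9 + 2
9 = 4*2 + 1
2 = 2*1 + 0
The gcd is 1. Working backward:
1 = 9 − 4·2
1 = −4·83 + 37·9
1 = 37·756 − 337·83
1 = −337·22763 + 10147·756
1 = 10147·23519 − 10484·22763
1 = −10484·69801 + 31115·23519
So 23519·31115 ≡ 1 (mod 69801).

31115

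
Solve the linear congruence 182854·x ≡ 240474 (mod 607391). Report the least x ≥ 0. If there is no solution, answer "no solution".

400090

First find gcd(182854, 607391):
607391 = 3×182854 + 58829
182854 = 3×58829 + 6367
58829 = 9×6367 + 1526
6367 = 4×1526 + 263
1526 = 5×263 + 211
263 = 1×211 + 52
211 = 4×52 + 3
52 = 17×3 + 1
3 = 3×1 + 0
gcd = 1, so a unique solution mod 607391 exists.
Back-substitute for the Bézout coefficients:
1 = 52 − 17·3
1 = −17·211 + 69·52
1 = 69·263 − 86·211
1 = −86·1526 + 499·263
1 = 499·6367 − 2082·1526
1 = −2082·58829 + 19237·6367
1 = 19237·182854 − 59793·58829
1 = −59793·607391 + 198616·182854
So 182854·(198616) ≡ 1 (mod 607391), giving 182854⁻¹ ≡ 198616.
x ≡ 182854⁻¹·240474 ≡ 198616·240474 ≡ 400090 (mod 607391).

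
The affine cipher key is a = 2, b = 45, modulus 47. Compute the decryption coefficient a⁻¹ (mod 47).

24

Apply the Euclidean algorithm to 47 and 2:
47 = 23×2 + 1
2 = 2×1 + 0
The gcd is 1. Working backward:
1 = 47 − 23·2
So 2·(-23) ≡ 1 (mod 47), and -23 ≡ 24 (mod 47).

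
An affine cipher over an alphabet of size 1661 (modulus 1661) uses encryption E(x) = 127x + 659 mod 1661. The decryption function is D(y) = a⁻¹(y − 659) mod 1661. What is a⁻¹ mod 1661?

497

Apply the Euclidean algorithm to 1661 and 127:
1661 = 13×127 + 10
127 = 12×10 + 7
10 = 1×7 + 3
7 = 2×3 + 1
3 = 3×1 + 0
The gcd is 1. Working backward:
1 = 7 − 2·3
1 = −2·10 + 3·7
1 = 3·127 − 38·10
1 = −38·1661 + 497·127
So 127·497 ≡ 1 (mod 1661).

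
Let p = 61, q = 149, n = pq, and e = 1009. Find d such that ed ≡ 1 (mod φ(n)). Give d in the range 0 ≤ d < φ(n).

φ(n) = (p−1)(q−1) = 60·148 = 8880.
Need d with 1009·d ≡ 1 (mod 8880). Apply the extended Euclidean algorithm:
8880 = 8*1009 + 808
1009 = 1*808 + 201
808 = 4*201 + 4
201 = 50*4 + 1
4 = 4*1 + 0
Back-substitute:
1 = 201 − 50·4
1 = −50·808 + 201·201
1 = 201·1009 − 251·808
1 = −251·8880 + 2209·1009
So 1009·2209 ≡ 1 (mod 8880), hence d = 2209.

2209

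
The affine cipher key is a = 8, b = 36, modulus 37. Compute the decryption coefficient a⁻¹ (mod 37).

Extended Euclidean algorithm:
37 = 4*8 + 5
8 = 1*5 + 3
5 = 1*3 + 2
3 = 1*2 + 1
2 = 2*1 + 0
gcd = 1, so the inverse exists. Back-substitute:
1 = 3 − 2
1 = −5 + 2·3
1 = 2·8 − 3·5
1 = −3·37 + 14·8
So 8·14 ≡ 1 (mod 37).

14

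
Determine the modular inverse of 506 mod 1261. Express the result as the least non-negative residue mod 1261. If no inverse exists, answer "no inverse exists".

1104

Extended Euclidean algorithm:
1261 = 2×506 + 249
506 = 2×249 + 8
249 = 31×8 + 1
8 = 8×1 + 0
The gcd is 1. Working backward:
1 = 249 − 31·8
1 = −31·506 + 63·249
1 = 63·1261 − 157·506
Thus 506·(-157) ≡ 1 (mod 1261); reducing, -157 mod 1261 = 1104.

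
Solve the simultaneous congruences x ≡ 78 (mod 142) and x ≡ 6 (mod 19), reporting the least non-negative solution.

Write x = 78 + 142·k. Then 142·k ≡ 6 − 78 ≡ 4 (mod 19).
Need 142⁻¹ mod 19. Extended Euclid on (19, 9):
19 = 2·9 + 1
9 = 9·1 + 0
Back-substitute:
1 = 19 − 2·9
142⁻¹ ≡ 17 (mod 19), so k ≡ 17·4 ≡ 11 (mod 19).
x = 78 + 142·11 = 1640.

1640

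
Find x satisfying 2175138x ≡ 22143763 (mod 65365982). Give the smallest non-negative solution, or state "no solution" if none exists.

no solution

gcd(2175138, 65365982):
65365982 = 30×2175138 + 111842
2175138 = 19×111842 + 50140
111842 = 2×50140 + 11562
50140 = 4×11562 + 3892
11562 = 2×3892 + 3778
3892 = 1×3778 + 114
3778 = 33×114 + 16
114 = 7×16 + 2
16 = 8×2 + 0
gcd = 2, but 2 ∤ 22143763, so the congruence has no solution.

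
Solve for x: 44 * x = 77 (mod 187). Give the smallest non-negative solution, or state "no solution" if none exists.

First find gcd(44, 187):
187 = 4×44 + 11
44 = 4×11 + 0
gcd = 11 and 11 | 77, so solutions exist. Divide through by 11: 4x ≡ 7 (mod 17).
Now find 4⁻¹ mod 17:
17 = 4·4 + 1
4 = 4·1 + 0
Back-substitute:
1 = 17 − 4·4
So 4·(-4) ≡ 1 (mod 17), i.e. 4⁻¹ ≡ 13.
Then x ≡ 13·7 ≡ 6 (mod 17); the smallest non-negative solution is x = 6.

6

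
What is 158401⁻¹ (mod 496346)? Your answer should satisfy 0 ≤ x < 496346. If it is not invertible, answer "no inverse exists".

Extended Euclidean algorithm:
496346 = 3×158401 + 21143
158401 = 7×21143 + 10400
21143 = 2×10400 + 343
10400 = 30×343 + 110
343 = 3×110 + 13
110 = 8×13 + 6
13 = 2×6 + 1
6 = 6×1 + 0
The gcd is 1. Working backward:
1 = 13 − 2·6
1 = −2·110 + 17·13
1 = 17·343 − 53·110
1 = −53·10400 + 1607·343
1 = 1607·21143 − 3267·10400
1 = −3267·158401 + 24476·21143
1 = 24476·496346 − 76695·158401
Hence 158401⁻¹ ≡ -76695 ≡ 419651 (mod 496346).

419651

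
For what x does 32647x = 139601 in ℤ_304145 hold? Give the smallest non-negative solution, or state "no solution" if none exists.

257438

First find gcd(32647, 304145):
304145 = 9·32647 + 10322
32647 = 3·10322 + 1681
10322 = 6·1681 + 236
1681 = 7·236 + 29
236 = 8·29 + 4
29 = 7·4 + 1
4 = 4·1 + 0
gcd = 1, so a unique solution mod 304145 exists.
Back-substitute for the Bézout coefficients:
1 = 29 − 7·4
1 = −7·236 + 57·29
1 = 57·1681 − 406·236
1 = −406·10322 + 2493·1681
1 = 2493·32647 − 7885·10322
1 = −7885·304145 + 73458·32647
So 32647·(73458) ≡ 1 (mod 304145), giving 32647⁻¹ ≡ 73458.
x ≡ 32647⁻¹·139601 ≡ 73458·139601 ≡ 257438 (mod 304145).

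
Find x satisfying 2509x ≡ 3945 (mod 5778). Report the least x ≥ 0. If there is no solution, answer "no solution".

3981

First find gcd(2509, 5778):
5778 = 2*2509 + 760
2509 = 3*760 + 229
760 = 3*229 + 73
229 = 3*73 + 10
73 = 7*10 + 3
10 = 3*3 + 1
3 = 3*1 + 0
gcd = 1, so a unique solution mod 5778 exists.
Back-substitute for the Bézout coefficients:
1 = 10 − 3·3
1 = −3·73 + 22·10
1 = 22·229 − 69·73
1 = −69·760 + 229·229
1 = 229·2509 − 756·760
1 = −756·5778 + 1741·2509
So 2509·(1741) ≡ 1 (mod 5778), giving 2509⁻¹ ≡ 1741.
x ≡ 2509⁻¹·3945 ≡ 1741·3945 ≡ 3981 (mod 5778).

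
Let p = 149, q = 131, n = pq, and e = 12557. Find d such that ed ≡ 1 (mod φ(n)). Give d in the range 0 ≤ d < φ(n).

18693

φ(n) = (p−1)(q−1) = 148·130 = 19240.
Need d with 12557·d ≡ 1 (mod 19240). Apply the extended Euclidean algorithm:
19240 = 1×12557 + 6683
12557 = 1×6683 + 5874
6683 = 1×5874 + 809
5874 = 7×809 + 211
809 = 3×211 + 176
211 = 1×176 + 35
176 = 5×35 + 1
35 = 35×1 + 0
Back-substitute:
1 = 176 − 5·35
1 = −5·211 + 6·176
1 = 6·809 − 23·211
1 = −23·5874 + 167·809
1 = 167·6683 − 190·5874
1 = −190·12557 + 357·6683
1 = 357·19240 − 547·12557
So 12557·(-547) ≡ 1 (mod 19240), hence d ≡ -547 ≡ 18693 (mod 19240).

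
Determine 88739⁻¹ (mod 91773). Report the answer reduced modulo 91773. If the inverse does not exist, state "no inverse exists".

37538

Apply the Euclidean algorithm to 91773 and 88739:
91773 = 1*88739 + 3034
88739 = 29*3034 + 753
3034 = 4*753 + 22
753 = 34*22 + 5
22 = 4*5 + 2
5 = 2*2 + 1
2 = 2*1 + 0
The gcd is 1. Working backward:
1 = 5 − 2·2
1 = −2·22 + 9·5
1 = 9·753 − 308·22
1 = −308·3034 + 1241·753
1 = 1241·88739 − 36297·3034
1 = −36297·91773 + 37538·88739
So 88739·37538 ≡ 1 (mod 91773).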